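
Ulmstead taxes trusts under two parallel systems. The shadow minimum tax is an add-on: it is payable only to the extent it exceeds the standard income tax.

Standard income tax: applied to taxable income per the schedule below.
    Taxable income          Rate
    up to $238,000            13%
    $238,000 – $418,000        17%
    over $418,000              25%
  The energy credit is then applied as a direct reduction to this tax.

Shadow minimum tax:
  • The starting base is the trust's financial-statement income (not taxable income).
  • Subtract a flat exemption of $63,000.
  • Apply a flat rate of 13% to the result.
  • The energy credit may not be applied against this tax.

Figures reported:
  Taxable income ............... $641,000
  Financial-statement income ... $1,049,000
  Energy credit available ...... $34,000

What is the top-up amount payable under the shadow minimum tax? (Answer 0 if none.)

$44,890

Shadow minimum tax:
  Base (financial-statement income): $1,049,000
  Less exemption $63,000 → base $986,000
  $986,000 × 13% = $128,180

Standard income tax:
  $238,000 × 13% = $30,940
  $180,000 × 17% = $30,600
  $223,000 × 25% = $55,750
  → $117,290
  Less energy credit $34,000 → $83,290

Excess of shadow minimum tax over standard income tax: $128,180 − $83,290 = $44,890.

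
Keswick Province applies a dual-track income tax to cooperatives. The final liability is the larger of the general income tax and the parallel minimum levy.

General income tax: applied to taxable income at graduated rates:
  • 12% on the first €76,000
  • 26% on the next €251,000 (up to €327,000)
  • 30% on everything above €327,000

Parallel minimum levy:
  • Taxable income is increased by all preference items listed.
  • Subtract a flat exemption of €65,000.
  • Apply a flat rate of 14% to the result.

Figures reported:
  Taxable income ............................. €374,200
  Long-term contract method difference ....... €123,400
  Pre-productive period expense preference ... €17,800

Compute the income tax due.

€88,540

General income tax:
  €76,000 × 12% = €9,120
  €251,000 × 26% = €65,260
  €47,200 × 30% = €14,160
  → €88,540

Parallel minimum levy:
  Adjusted income: €374,200 + €123,400 + €17,800 = €515,400
  Less exemption €65,000 → base €450,400
  €450,400 × 14% = €63,056

€88,540 > €63,056, so the general income tax governs.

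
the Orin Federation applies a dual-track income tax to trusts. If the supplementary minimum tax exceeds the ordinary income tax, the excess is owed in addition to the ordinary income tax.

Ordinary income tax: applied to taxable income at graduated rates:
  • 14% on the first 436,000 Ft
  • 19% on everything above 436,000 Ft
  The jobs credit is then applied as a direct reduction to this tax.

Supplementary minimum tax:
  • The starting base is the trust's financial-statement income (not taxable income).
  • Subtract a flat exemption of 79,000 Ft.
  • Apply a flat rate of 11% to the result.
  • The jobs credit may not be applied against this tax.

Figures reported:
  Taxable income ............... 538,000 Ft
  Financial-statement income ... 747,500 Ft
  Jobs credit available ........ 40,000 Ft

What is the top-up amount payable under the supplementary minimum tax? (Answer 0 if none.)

Supplementary minimum tax:
  Base (financial-statement income): 747,500 Ft
  Less exemption 79,000 Ft → base 668,500 Ft
  668,500 Ft × 11% = 73,535 Ft

Ordinary income tax:
  436,000 Ft × 14% = 61,040 Ft
  102,000 Ft × 19% = 19,380 Ft
  → 80,420 Ft
  Less jobs credit 40,000 Ft → 40,420 Ft

Excess of supplementary minimum tax over ordinary income tax: 73,535 Ft − 40,420 Ft = 33,115 Ft.

33,115 Ft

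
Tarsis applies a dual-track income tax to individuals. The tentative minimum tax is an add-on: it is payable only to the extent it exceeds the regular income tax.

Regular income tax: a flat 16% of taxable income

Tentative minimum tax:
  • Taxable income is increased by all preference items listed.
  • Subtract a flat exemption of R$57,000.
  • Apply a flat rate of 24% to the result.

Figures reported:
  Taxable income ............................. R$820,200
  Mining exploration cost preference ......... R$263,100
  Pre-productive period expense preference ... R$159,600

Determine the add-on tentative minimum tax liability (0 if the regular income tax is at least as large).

Regular income tax:
  R$820,200 × 16% = R$131,232

Tentative minimum tax:
  Adjusted income: R$820,200 + R$263,100 + R$159,600 = R$1,242,900
  Less exemption R$57,000 → base R$1,185,900
  R$1,185,900 × 24% = R$284,616

Excess of tentative minimum tax over regular income tax: R$284,616 − R$131,232 = R$153,384.

R$153,384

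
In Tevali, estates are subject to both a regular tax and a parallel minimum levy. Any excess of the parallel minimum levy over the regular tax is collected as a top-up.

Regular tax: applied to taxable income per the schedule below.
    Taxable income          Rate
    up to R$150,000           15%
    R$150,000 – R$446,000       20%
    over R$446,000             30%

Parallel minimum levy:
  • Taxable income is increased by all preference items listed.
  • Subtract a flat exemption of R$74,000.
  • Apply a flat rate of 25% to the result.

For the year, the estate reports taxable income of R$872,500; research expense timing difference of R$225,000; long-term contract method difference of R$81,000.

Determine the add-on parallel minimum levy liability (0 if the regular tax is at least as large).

R$66,475

Parallel minimum levy:
  Adjusted income: R$872,500 + R$225,000 + R$81,000 = R$1,178,500
  Less exemption R$74,000 → base R$1,104,500
  R$1,104,500 × 25% = R$276,125

Regular tax:
  R$150,000 × 15% = R$22,500
  R$296,000 × 20% = R$59,200
  R$426,500 × 30% = R$127,950
  → R$209,650

Excess of parallel minimum levy over regular tax: R$276,125 − R$209,650 = R$66,475.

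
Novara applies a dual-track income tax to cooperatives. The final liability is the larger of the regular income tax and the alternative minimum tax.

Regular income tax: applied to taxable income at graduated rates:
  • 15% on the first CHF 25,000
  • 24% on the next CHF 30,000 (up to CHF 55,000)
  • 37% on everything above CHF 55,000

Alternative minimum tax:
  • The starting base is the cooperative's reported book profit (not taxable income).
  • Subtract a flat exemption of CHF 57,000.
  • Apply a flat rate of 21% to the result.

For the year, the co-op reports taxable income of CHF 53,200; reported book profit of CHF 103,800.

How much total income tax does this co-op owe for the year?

CHF 10,518

Alternative minimum tax:
  Base (reported book profit): CHF 103,800
  Less exemption CHF 57,000 → base CHF 46,800
  CHF 46,800 × 21% = CHF 9,828

Regular income tax:
  CHF 25,000 × 15% = CHF 3,750
  CHF 28,200 × 24% = CHF 6,768
  → CHF 10,518

CHF 10,518 > CHF 9,828, so the regular income tax governs.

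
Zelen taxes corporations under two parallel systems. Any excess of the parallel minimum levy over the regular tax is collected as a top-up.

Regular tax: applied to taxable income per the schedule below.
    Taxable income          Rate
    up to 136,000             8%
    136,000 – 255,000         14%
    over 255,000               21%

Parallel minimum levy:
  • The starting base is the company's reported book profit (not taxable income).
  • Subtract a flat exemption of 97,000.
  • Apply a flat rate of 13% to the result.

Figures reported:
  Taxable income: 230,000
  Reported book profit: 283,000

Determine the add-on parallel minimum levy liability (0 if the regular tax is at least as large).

Regular tax:
  136,000 × 8% = 10,880
  94,000 × 14% = 13,160
  → 24,040

Parallel minimum levy:
  Base (reported book profit): 283,000
  Less exemption 97,000 → base 186,000
  186,000 × 13% = 24,180

Excess of parallel minimum levy over regular tax: 24,180 − 24,040 = 140.

140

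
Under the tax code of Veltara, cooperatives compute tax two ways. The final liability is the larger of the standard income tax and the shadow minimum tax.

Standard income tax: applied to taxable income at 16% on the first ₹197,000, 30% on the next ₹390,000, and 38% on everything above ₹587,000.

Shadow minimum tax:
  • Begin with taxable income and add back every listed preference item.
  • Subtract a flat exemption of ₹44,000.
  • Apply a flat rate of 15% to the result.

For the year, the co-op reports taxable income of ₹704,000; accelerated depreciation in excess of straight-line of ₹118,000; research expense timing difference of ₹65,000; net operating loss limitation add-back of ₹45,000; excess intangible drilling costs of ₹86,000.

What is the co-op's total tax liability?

₹192,980

Shadow minimum tax:
  Adjusted income: ₹704,000 + ₹118,000 + ₹65,000 + ₹45,000 + ₹86,000 = ₹1,018,000
  Less exemption ₹44,000 → base ₹974,000
  ₹974,000 × 15% = ₹146,100

Standard income tax:
  ₹197,000 × 16% = ₹31,520
  ₹390,000 × 30% = ₹117,000
  ₹117,000 × 38% = ₹44,460
  → ₹192,980

₹192,980 > ₹146,100, so the standard income tax governs.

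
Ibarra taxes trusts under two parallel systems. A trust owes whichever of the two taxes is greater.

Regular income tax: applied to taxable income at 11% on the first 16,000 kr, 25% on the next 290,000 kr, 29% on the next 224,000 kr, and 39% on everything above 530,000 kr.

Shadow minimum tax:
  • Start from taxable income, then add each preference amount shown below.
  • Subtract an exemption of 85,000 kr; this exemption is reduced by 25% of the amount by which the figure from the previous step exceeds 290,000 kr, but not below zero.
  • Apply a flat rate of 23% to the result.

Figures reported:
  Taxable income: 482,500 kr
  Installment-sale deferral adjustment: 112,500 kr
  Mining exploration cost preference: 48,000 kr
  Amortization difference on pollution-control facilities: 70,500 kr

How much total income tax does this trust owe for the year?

164,105 kr

Shadow minimum tax:
  Adjusted income: 482,500 kr + 112,500 kr + 48,000 kr + 70,500 kr = 713,500 kr
  Exemption: 25% × (713,500 kr − 290,000 kr) = 105,875 kr ≥ 85,000 kr, so the exemption is fully phased out
  Base: 713,500 kr − 0 kr = 713,500 kr
  713,500 kr × 23% = 164,105 kr

Regular income tax:
  16,000 kr × 11% = 1,760 kr
  290,000 kr × 25% = 72,500 kr
  176,500 kr × 29% = 51,185 kr
  → 125,445 kr

164,105 kr > 125,445 kr, so the shadow minimum tax is the binding amount.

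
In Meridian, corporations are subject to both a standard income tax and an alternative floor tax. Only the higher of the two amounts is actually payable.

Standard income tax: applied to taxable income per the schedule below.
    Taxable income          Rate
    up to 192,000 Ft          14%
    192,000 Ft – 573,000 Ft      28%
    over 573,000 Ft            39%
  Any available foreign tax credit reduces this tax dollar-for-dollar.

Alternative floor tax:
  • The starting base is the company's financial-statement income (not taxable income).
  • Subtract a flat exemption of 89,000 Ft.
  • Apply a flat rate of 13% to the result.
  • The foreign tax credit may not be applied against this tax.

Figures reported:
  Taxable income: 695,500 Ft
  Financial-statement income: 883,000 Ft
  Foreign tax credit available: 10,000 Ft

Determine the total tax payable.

Standard income tax:
  192,000 Ft × 14% = 26,880 Ft
  381,000 Ft × 28% = 106,680 Ft
  122,500 Ft × 39% = 47,775 Ft
  → 181,335 Ft
  Less foreign tax credit 10,000 Ft → 171,335 Ft

Alternative floor tax:
  Base (financial-statement income): 883,000 Ft
  Less exemption 89,000 Ft → base 794,000 Ft
  794,000 Ft × 13% = 103,220 Ft

171,335 Ft > 103,220 Ft, so the standard income tax governs.

171,335 Ft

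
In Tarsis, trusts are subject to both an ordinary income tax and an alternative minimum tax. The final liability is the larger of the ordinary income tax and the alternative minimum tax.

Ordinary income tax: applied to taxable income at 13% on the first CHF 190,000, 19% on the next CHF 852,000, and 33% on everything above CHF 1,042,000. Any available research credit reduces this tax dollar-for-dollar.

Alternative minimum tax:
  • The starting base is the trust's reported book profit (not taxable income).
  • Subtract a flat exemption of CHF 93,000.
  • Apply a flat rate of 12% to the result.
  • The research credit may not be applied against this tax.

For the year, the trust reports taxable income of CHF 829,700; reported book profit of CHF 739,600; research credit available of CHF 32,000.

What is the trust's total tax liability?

Alternative minimum tax:
  Base (reported book profit): CHF 739,600
  Less exemption CHF 93,000 → base CHF 646,600
  CHF 646,600 × 12% = CHF 77,592

Ordinary income tax:
  CHF 190,000 × 13% = CHF 24,700
  CHF 639,700 × 19% = CHF 121,543
  → CHF 146,243
  Less research credit CHF 32,000 → CHF 114,243

CHF 114,243 > CHF 77,592, so the ordinary income tax governs.

CHF 114,243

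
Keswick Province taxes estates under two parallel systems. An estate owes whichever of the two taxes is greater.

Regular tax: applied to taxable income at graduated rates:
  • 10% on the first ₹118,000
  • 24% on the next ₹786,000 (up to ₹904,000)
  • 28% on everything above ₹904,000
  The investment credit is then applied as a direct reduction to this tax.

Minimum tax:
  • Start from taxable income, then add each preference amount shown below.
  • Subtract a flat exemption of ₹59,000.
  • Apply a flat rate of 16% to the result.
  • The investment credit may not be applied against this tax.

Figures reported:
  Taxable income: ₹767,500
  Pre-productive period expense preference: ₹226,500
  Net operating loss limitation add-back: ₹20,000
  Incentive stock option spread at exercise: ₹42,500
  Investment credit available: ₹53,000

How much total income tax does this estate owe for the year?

₹159,600

Regular tax:
  ₹118,000 × 10% = ₹11,800
  ₹649,500 × 24% = ₹155,880
  → ₹167,680
  Less investment credit ₹53,000 → ₹114,680

Minimum tax:
  Adjusted income: ₹767,500 + ₹226,500 + ₹20,000 + ₹42,500 = ₹1,056,500
  Less exemption ₹59,000 → base ₹997,500
  ₹997,500 × 16% = ₹159,600

₹159,600 > ₹114,680, so the minimum tax is the binding amount.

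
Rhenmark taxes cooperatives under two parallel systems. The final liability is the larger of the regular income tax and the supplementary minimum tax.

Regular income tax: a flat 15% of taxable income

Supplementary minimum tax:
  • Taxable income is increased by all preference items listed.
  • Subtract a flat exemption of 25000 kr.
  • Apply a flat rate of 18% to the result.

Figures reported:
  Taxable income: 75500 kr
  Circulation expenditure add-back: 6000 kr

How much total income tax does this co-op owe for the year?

Regular income tax:
  75500 kr × 15% = 11325 kr

Supplementary minimum tax:
  Adjusted income: 75500 kr + 6000 kr = 81500 kr
  Less exemption 25000 kr → base 56500 kr
  56500 kr × 18% = 10170 kr

11325 kr > 10170 kr, so the regular income tax governs.

11325 kr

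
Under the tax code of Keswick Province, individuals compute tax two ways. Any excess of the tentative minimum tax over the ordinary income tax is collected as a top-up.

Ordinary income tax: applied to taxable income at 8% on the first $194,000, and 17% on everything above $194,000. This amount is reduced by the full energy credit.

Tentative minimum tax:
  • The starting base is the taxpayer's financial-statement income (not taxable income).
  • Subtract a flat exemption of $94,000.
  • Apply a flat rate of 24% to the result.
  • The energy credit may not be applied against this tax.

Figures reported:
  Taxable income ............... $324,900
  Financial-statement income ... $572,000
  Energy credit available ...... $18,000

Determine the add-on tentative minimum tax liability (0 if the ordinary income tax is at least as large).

Ordinary income tax:
  $194,000 × 8% = $15,520
  $130,900 × 17% = $22,253
  → $37,773
  Less energy credit $18,000 → $19,773

Tentative minimum tax:
  Base (financial-statement income): $572,000
  Less exemption $94,000 → base $478,000
  $478,000 × 24% = $114,720

Excess of tentative minimum tax over ordinary income tax: $114,720 − $19,773 = $94,947.

$94,947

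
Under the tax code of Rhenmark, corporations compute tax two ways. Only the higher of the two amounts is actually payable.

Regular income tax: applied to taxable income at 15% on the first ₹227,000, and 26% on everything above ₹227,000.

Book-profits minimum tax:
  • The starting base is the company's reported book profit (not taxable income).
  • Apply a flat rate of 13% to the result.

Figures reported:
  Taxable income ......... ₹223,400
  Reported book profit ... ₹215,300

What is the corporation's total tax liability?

₹33,510

Book-profits minimum tax:
  Base (reported book profit): ₹215,300
  ₹215,300 × 13% = ₹27,989

Regular income tax:
  ₹223,400 × 15% = ₹33,510

₹33,510 > ₹27,989, so the regular income tax governs.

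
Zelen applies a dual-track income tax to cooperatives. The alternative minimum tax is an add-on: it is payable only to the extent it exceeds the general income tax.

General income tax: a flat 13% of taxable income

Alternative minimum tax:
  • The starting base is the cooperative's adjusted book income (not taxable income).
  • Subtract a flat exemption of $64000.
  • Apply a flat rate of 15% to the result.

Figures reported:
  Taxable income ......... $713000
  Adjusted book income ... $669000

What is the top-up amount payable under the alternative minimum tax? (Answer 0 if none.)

Alternative minimum tax:
  Base (adjusted book income): $669000
  Less exemption $64000 → base $605000
  $605000 × 15% = $90750

General income tax:
  $713000 × 13% = $92690

$90750 ≤ $92690, so no add-on is due.

$0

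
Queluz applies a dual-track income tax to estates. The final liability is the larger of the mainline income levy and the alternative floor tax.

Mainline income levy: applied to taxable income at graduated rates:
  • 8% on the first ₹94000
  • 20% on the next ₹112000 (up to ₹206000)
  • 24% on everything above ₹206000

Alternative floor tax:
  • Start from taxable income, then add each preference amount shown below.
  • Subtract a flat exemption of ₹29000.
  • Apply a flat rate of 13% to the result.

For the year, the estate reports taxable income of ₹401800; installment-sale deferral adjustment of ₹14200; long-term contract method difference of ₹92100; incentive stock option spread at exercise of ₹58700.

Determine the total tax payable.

₹76912

Alternative floor tax:
  Adjusted income: ₹401800 + ₹14200 + ₹92100 + ₹58700 = ₹566800
  Less exemption ₹29000 → base ₹537800
  ₹537800 × 13% = ₹69914

Mainline income levy:
  ₹94000 × 8% = ₹7520
  ₹112000 × 20% = ₹22400
  ₹195800 × 24% = ₹46992
  → ₹76912

₹76912 > ₹69914, so the mainline income levy governs.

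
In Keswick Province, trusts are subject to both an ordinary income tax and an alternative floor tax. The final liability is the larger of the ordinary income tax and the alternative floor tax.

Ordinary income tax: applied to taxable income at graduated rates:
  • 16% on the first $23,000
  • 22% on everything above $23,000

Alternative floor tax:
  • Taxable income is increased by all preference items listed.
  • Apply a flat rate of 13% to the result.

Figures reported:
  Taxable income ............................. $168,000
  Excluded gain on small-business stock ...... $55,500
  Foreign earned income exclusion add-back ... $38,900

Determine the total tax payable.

$35,580

Ordinary income tax:
  $23,000 × 16% = $3,680
  $145,000 × 22% = $31,900
  → $35,580

Alternative floor tax:
  Adjusted income: $168,000 + $55,500 + $38,900 = $262,400
  $262,400 × 13% = $34,112

$35,580 > $34,112, so the ordinary income tax governs.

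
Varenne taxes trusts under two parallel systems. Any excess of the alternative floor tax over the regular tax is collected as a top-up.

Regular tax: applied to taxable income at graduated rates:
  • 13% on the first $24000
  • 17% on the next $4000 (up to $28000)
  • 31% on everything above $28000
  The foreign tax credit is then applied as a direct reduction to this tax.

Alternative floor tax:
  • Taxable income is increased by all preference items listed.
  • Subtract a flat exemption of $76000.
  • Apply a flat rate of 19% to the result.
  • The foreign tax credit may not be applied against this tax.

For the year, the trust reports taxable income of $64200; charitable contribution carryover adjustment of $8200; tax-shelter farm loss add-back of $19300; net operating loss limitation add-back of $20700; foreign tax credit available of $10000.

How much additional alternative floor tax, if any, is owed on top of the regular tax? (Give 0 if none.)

$1894

Alternative floor tax:
  Adjusted income: $64200 + $8200 + $19300 + $20700 = $112400
  Less exemption $76000 → base $36400
  $36400 × 19% = $6916

Regular tax:
  $24000 × 13% = $3120
  $4000 × 17% = $680
  $36200 × 31% = $11222
  → $15022
  Less foreign tax credit $10000 → $5022

Excess of alternative floor tax over regular tax: $6916 − $5022 = $1894.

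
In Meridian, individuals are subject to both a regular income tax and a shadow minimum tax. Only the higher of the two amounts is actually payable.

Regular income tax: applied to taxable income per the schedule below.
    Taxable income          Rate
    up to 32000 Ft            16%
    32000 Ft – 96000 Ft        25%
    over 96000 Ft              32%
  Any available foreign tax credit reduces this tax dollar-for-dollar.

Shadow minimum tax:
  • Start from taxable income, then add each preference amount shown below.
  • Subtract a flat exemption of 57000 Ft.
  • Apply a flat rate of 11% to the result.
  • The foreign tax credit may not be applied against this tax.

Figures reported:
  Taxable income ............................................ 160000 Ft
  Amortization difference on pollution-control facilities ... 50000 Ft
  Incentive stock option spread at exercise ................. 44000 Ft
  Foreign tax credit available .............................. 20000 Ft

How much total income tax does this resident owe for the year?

Shadow minimum tax:
  Adjusted income: 160000 Ft + 50000 Ft + 44000 Ft = 254000 Ft
  Less exemption 57000 Ft → base 197000 Ft
  197000 Ft × 11% = 21670 Ft

Regular income tax:
  32000 Ft × 16% = 5120 Ft
  64000 Ft × 25% = 16000 Ft
  64000 Ft × 32% = 20480 Ft
  → 41600 Ft
  Less foreign tax credit 20000 Ft → 21600 Ft

21670 Ft > 21600 Ft, so the shadow minimum tax is the binding amount.

21670 Ft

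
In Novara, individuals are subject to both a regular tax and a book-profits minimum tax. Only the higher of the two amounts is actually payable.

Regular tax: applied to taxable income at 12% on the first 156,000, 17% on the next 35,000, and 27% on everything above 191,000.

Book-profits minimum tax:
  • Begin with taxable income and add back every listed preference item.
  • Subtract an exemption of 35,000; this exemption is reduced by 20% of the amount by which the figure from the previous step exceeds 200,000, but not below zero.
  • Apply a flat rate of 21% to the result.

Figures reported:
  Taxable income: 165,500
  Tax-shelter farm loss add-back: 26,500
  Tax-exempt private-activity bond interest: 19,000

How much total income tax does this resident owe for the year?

37,422

Regular tax:
  156,000 × 12% = 18,720
  9,500 × 17% = 1,615
  → 20,335

Book-profits minimum tax:
  Adjusted income: 165,500 + 26,500 + 19,000 = 211,000
  Exemption: 35,000 − 20% × (211,000 − 200,000) = 35,000 − 2,200 = 32,800
  Base: 211,000 − 32,800 = 178,200
  178,200 × 21% = 37,422

37,422 > 20,335, so the book-profits minimum tax is the binding amount.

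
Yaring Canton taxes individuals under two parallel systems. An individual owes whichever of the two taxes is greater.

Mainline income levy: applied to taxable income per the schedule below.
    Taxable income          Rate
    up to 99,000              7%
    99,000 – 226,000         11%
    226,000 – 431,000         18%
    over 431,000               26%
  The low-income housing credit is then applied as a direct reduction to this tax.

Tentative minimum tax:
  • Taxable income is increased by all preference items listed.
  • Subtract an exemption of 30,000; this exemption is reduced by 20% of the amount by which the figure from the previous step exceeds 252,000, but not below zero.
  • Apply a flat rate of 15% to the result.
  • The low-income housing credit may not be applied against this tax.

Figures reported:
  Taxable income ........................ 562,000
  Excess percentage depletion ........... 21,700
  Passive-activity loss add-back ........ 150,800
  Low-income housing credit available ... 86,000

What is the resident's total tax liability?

Tentative minimum tax:
  Adjusted income: 562,000 + 21,700 + 150,800 = 734,500
  Exemption: 20% × (734,500 − 252,000) = 96,500 ≥ 30,000, so the exemption is fully phased out
  Base: 734,500 − 0 = 734,500
  734,500 × 15% = 110,175

Mainline income levy:
  99,000 × 7% = 6,930
  127,000 × 11% = 13,970
  205,000 × 18% = 36,900
  131,000 × 26% = 34,060
  → 91,860
  Less low-income housing credit 86,000 → 5,860

110,175 > 5,860, so the tentative minimum tax is the binding amount.

110,175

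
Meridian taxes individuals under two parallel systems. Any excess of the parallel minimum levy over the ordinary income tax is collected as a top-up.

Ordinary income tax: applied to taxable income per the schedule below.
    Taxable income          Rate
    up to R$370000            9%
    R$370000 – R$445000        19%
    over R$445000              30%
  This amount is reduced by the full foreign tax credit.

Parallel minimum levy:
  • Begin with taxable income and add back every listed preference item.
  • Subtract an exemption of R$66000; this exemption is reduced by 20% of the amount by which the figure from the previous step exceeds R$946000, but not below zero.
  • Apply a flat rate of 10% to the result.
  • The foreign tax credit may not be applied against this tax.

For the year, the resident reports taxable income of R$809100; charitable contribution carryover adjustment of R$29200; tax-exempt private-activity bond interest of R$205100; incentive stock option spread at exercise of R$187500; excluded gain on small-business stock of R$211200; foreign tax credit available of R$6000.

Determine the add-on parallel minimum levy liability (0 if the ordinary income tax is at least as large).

Ordinary income tax:
  R$370000 × 9% = R$33300
  R$75000 × 19% = R$14250
  R$364100 × 30% = R$109230
  → R$156780
  Less foreign tax credit R$6000 → R$150780

Parallel minimum levy:
  Adjusted income: R$809100 + R$29200 + R$205100 + R$187500 + R$211200 = R$1442100
  Exemption: 20% × (R$1442100 − R$946000) = R$99220 ≥ R$66000, so the exemption is fully phased out
  Base: R$1442100 − R$0 = R$1442100
  R$1442100 × 10% = R$144210

R$144210 ≤ R$150780, so no add-on is due.

R$0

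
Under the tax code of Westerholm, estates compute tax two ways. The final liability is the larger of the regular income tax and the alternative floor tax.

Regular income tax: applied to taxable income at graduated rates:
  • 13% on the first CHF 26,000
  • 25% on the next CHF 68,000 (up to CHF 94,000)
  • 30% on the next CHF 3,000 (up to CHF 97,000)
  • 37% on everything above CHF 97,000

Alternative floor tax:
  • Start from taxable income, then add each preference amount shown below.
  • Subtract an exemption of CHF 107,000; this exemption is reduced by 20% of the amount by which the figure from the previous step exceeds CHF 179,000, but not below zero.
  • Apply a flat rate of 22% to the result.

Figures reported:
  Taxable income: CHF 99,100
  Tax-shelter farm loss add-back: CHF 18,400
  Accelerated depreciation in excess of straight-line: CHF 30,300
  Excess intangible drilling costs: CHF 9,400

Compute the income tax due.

CHF 22,057

Regular income tax:
  CHF 26,000 × 13% = CHF 3,380
  CHF 68,000 × 25% = CHF 17,000
  CHF 3,000 × 30% = CHF 900
  CHF 2,100 × 37% = CHF 777
  → CHF 22,057

Alternative floor tax:
  Adjusted income: CHF 99,100 + CHF 18,400 + CHF 30,300 + CHF 9,400 = CHF 157,200
  Exemption: CHF 157,200 ≤ CHF 179,000, so full CHF 107,000 applies
  Base: CHF 157,200 − CHF 107,000 = CHF 50,200
  CHF 50,200 × 22% = CHF 11,044

CHF 22,057 > CHF 11,044, so the regular income tax governs.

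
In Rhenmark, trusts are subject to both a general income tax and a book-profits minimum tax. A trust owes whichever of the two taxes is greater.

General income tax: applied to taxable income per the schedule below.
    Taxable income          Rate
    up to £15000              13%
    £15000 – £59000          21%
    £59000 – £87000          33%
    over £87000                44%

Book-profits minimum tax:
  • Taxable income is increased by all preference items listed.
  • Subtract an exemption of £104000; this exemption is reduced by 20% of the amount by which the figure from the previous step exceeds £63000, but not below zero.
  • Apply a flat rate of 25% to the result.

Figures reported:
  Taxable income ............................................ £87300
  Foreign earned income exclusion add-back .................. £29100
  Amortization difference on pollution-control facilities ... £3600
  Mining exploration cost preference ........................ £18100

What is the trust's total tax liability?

General income tax:
  £15000 × 13% = £1950
  £44000 × 21% = £9240
  £28000 × 33% = £9240
  £300 × 44% = £132
  → £20562

Book-profits minimum tax:
  Adjusted income: £87300 + £29100 + £3600 + £18100 = £138100
  Exemption: £104000 − 20% × (£138100 − £63000) = £104000 − £15020 = £88980
  Base: £138100 − £88980 = £49120
  £49120 × 25% = £12280

£20562 > £12280, so the general income tax governs.

£20562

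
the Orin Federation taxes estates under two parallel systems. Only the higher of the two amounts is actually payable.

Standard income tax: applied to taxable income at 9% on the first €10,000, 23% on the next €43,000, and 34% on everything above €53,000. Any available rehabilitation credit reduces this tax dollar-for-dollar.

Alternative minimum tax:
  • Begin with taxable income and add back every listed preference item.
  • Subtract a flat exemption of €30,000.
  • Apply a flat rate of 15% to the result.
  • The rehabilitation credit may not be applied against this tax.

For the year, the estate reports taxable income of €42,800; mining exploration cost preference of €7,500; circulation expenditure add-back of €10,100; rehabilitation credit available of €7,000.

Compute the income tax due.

€4,560

Standard income tax:
  €10,000 × 9% = €900
  €32,800 × 23% = €7,544
  → €8,444
  Less rehabilitation credit €7,000 → €1,444

Alternative minimum tax:
  Adjusted income: €42,800 + €7,500 + €10,100 = €60,400
  Less exemption €30,000 → base €30,400
  €30,400 × 15% = €4,560

€4,560 > €1,444, so the alternative minimum tax is the binding amount.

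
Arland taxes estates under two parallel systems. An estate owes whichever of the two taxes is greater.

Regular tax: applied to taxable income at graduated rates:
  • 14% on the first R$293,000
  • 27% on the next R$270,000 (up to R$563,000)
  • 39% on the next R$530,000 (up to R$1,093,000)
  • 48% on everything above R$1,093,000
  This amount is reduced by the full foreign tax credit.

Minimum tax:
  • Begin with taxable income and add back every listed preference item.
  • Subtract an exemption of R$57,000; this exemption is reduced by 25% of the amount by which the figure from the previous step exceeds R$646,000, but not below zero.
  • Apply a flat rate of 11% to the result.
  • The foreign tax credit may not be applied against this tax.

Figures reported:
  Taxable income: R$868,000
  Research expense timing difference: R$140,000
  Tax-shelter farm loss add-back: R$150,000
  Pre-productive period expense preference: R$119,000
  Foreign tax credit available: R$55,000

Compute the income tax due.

R$177,870

Minimum tax:
  Adjusted income: R$868,000 + R$140,000 + R$150,000 + R$119,000 = R$1,277,000
  Exemption: 25% × (R$1,277,000 − R$646,000) = R$157,750 ≥ R$57,000, so the exemption is fully phased out
  Base: R$1,277,000 − R$0 = R$1,277,000
  R$1,277,000 × 11% = R$140,470

Regular tax:
  R$293,000 × 14% = R$41,020
  R$270,000 × 27% = R$72,900
  R$305,000 × 39% = R$118,950
  → R$232,870
  Less foreign tax credit R$55,000 → R$177,870

R$177,870 > R$140,470, so the regular tax governs.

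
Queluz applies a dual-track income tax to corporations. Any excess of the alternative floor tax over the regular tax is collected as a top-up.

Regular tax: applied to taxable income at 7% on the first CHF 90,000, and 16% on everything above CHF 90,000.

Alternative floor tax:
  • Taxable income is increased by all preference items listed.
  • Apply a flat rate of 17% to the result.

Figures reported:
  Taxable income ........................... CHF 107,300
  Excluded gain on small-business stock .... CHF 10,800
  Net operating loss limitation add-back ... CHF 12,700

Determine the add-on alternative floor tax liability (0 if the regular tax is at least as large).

CHF 13,168

Alternative floor tax:
  Adjusted income: CHF 107,300 + CHF 10,800 + CHF 12,700 = CHF 130,800
  CHF 130,800 × 17% = CHF 22,236

Regular tax:
  CHF 90,000 × 7% = CHF 6,300
  CHF 17,300 × 16% = CHF 2,768
  → CHF 9,068

Excess of alternative floor tax over regular tax: CHF 22,236 − CHF 9,068 = CHF 13,168.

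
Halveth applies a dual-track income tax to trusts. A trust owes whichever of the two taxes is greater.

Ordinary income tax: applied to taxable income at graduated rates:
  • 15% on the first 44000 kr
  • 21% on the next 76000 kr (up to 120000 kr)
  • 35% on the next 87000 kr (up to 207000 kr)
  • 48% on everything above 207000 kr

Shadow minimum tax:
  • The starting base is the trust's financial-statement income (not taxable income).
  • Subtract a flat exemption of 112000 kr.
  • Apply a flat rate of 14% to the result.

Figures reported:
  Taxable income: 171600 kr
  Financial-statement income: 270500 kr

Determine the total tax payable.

Ordinary income tax:
  44000 kr × 15% = 6600 kr
  76000 kr × 21% = 15960 kr
  51600 kr × 35% = 18060 kr
  → 40620 kr

Shadow minimum tax:
  Base (financial-statement income): 270500 kr
  Less exemption 112000 kr → base 158500 kr
  158500 kr × 14% = 22190 kr

40620 kr > 22190 kr, so the ordinary income tax governs.

40620 kr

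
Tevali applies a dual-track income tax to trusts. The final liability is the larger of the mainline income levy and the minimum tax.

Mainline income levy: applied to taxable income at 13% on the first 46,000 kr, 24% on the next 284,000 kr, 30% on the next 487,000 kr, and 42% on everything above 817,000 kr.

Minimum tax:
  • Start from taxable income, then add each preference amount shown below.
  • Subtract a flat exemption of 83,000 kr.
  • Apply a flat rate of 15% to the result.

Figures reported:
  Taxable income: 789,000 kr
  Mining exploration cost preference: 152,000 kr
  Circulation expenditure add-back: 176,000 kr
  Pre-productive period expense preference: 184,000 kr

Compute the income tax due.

Minimum tax:
  Adjusted income: 789,000 kr + 152,000 kr + 176,000 kr + 184,000 kr = 1,301,000 kr
  Less exemption 83,000 kr → base 1,218,000 kr
  1,218,000 kr × 15% = 182,700 kr

Mainline income levy:
  46,000 kr × 13% = 5,980 kr
  284,000 kr × 24% = 68,160 kr
  459,000 kr × 30% = 137,700 kr
  → 211,840 kr

211,840 kr > 182,700 kr, so the mainline income levy governs.

211,840 kr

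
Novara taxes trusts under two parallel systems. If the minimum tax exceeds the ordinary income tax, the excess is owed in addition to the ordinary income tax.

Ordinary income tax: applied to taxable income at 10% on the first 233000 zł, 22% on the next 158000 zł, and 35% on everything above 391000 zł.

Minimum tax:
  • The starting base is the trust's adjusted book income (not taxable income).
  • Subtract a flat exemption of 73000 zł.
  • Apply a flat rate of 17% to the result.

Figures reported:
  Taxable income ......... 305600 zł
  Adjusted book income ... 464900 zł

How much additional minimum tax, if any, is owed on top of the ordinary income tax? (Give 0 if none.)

Minimum tax:
  Base (adjusted book income): 464900 zł
  Less exemption 73000 zł → base 391900 zł
  391900 zł × 17% = 66623 zł

Ordinary income tax:
  233000 zł × 10% = 23300 zł
  72600 zł × 22% = 15972 zł
  → 39272 zł

Excess of minimum tax over ordinary income tax: 66623 zł − 39272 zł = 27351 zł.

27351 zł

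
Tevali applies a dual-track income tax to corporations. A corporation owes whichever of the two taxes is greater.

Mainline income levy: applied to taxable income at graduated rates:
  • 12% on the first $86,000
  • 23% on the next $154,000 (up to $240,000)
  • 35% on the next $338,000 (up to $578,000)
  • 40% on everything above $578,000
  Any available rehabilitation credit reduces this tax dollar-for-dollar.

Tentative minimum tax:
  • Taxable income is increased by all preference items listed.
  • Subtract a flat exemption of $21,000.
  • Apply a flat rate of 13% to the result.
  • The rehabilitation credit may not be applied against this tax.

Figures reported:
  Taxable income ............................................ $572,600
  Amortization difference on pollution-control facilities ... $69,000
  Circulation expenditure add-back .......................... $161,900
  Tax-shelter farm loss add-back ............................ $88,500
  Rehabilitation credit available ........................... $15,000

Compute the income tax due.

Mainline income levy:
  $86,000 × 12% = $10,320
  $154,000 × 23% = $35,420
  $332,600 × 35% = $116,410
  → $162,150
  Less rehabilitation credit $15,000 → $147,150

Tentative minimum tax:
  Adjusted income: $572,600 + $69,000 + $161,900 + $88,500 = $892,000
  Less exemption $21,000 → base $871,000
  $871,000 × 13% = $113,230

$147,150 > $113,230, so the mainline income levy governs.

$147,150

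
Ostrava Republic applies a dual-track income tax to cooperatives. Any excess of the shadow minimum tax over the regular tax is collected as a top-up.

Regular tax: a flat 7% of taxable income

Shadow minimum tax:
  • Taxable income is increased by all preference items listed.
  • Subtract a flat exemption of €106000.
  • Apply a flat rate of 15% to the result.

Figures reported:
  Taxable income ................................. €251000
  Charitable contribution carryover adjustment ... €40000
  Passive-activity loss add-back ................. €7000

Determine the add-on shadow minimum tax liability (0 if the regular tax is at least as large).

€11230

Shadow minimum tax:
  Adjusted income: €251000 + €40000 + €7000 = €298000
  Less exemption €106000 → base €192000
  €192000 × 15% = €28800

Regular tax:
  €251000 × 7% = €17570

Excess of shadow minimum tax over regular tax: €28800 − €17570 = €11230.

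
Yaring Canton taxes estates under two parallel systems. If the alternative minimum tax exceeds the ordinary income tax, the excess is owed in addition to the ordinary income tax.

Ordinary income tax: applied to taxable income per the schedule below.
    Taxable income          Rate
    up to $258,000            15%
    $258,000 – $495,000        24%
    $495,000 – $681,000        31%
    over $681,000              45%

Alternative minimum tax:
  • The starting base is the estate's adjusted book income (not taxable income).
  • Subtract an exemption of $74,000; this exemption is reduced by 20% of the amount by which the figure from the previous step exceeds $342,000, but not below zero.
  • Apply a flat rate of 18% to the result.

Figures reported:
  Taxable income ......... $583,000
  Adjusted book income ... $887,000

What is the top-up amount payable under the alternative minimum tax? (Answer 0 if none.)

Ordinary income tax:
  $258,000 × 15% = $38,700
  $237,000 × 24% = $56,880
  $88,000 × 31% = $27,280
  → $122,860

Alternative minimum tax:
  Base (adjusted book income): $887,000
  Exemption: 20% × ($887,000 − $342,000) = $109,000 ≥ $74,000, so the exemption is fully phased out
  Base: $887,000 − $0 = $887,000
  $887,000 × 18% = $159,660

Excess of alternative minimum tax over ordinary income tax: $159,660 − $122,860 = $36,800.

$36,800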